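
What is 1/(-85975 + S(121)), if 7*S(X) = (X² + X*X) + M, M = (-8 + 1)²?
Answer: -7/572494 ≈ -1.2227e-5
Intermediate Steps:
M = 49 (M = (-7)² = 49)
S(X) = 7 + 2*X²/7 (S(X) = ((X² + X*X) + 49)/7 = ((X² + X²) + 49)/7 = (2*X² + 49)/7 = (49 + 2*X²)/7 = 7 + 2*X²/7)
1/(-85975 + S(121)) = 1/(-85975 + (7 + (2/7)*121²)) = 1/(-85975 + (7 + (2/7)*14641)) = 1/(-85975 + (7 + 29282/7)) = 1/(-85975 + 29331/7) = 1/(-572494/7) = -7/572494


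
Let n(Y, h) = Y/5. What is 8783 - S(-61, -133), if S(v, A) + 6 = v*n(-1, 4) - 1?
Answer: 43889/5 ≈ 8777.8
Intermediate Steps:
n(Y, h) = Y/5 (n(Y, h) = Y*(1/5) = Y/5)
S(v, A) = -7 - v/5 (S(v, A) = -6 + (v*((1/5)*(-1)) - 1) = -6 + (v*(-1/5) - 1) = -6 + (-v/5 - 1) = -6 + (-1 - v/5) = -7 - v/5)
8783 - S(-61, -133) = 8783 - (-7 - 1/5*(-61)) = 8783 - (-7 + 61/5) = 8783 - 1*26/5 = 8783 - 26/5 = 43889/5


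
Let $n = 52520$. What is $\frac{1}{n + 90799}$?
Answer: $\frac{1}{143319} \approx 6.9774 \cdot 10^{-6}$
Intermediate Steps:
$\frac{1}{n + 90799} = \frac{1}{52520 + 90799} = \frac{1}{143319}$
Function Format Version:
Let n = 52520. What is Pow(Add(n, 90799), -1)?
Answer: Rational(1, 143319) ≈ 6.9774e-6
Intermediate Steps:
Pow(Add(n, 90799), -1) = Pow(Add(52520, 90799), -1) = Pow(143319, -1) = Rational(1, 143319)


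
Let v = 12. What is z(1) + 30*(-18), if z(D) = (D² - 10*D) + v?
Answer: -537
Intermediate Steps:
z(D) = 12 + D² - 10*D (z(D) = (D² - 10*D) + 12 = 12 + D² - 10*D)
z(1) + 30*(-18) = (12 + 1² - 10*1) + 30*(-18) = (12 + 1 - 10) - 540 = 3 - 540 = -537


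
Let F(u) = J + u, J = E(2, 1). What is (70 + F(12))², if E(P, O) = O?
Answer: 6889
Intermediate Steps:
J = 1
F(u) = 1 + u
(70 + F(12))² = (70 + (1 + 12))² = (70 + 13)² = 83² = 6889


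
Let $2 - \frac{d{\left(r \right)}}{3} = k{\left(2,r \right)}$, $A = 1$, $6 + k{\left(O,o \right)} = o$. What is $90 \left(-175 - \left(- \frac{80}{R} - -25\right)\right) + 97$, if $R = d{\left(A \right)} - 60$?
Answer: $- \frac{235139}{13} \approx -18088.0$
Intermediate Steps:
$k{\left(O,o \right)} = -6 + o$
$d{\left(r \right)} = 24 - 3 r$ ($d{\left(r \right)} = 6 - 3 \left(-6 + r\right) = 6 - \left(-18 + 3 r\right) = 24 - 3 r$)
$R = -39$ ($R = \left(24 - 3\right) - 60 = 21 - 60 = -39$)
$90 \left(-175 - \left(- \frac{80}{R} - -25\right)\right) + 97 = 90 \left(-175 - \left(- \frac{80}{-39} - -25\right)\right) + 97 = 90 \left(-175 - \left(\left(-80\right) \left(- \frac{1}{39}\right) + 25\right)\right) + 97 = 90 \left(-175 - \left(\frac{80}{39} + 25\right)\right) + 97 = 90 \left(-175 - \frac{1055}{39}\right) + 97 = 90 \left(- \frac{7880}{39}\right) + 97 = - \frac{236400}{13} + 97 = - \frac{235139}{13}$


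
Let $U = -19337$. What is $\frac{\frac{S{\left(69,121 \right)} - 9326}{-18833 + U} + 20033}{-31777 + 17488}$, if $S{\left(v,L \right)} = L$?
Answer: $- \frac{50977921}{36360742} \approx -1.402$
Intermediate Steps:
$\frac{\frac{S{\left(69,121 \right)} - 9326}{-18833 + U} + 20033}{-31777 + 17488} = \frac{\frac{121 - 9326}{-18833 - 19337} + 20033}{-31777 + 17488} = \frac{- \frac{9205}{-38170} + 20033}{-14289} = \left(\left(-9205\right) \left(- \frac{1}{38170}\right) + 20033\right) \left(- \frac{1}{14289}\right) = \left(\frac{1841}{7634} + 20033\right) \left(- \frac{1}{14289}\right) = \frac{152933763}{7634} \left(- \frac{1}{14289}\right) = - \frac{50977921}{36360742}$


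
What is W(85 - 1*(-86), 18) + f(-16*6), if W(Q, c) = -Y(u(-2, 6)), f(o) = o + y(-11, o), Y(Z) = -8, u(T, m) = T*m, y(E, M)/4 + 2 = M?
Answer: -480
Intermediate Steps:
y(E, M) = -8 + 4*M
f(o) = -8 + 5*o (f(o) = o + (-8 + 4*o) = -8 + 5*o)
W(Q, c) = 8 (W(Q, c) = -1*(-8) = 8)
W(85 - 1*(-86), 18) + f(-16*6) = 8 + (-8 + 5*(-16*6)) = 8 + (-8 + 5*(-96)) = 8 + (-8 - 480) = 8 - 488 = -480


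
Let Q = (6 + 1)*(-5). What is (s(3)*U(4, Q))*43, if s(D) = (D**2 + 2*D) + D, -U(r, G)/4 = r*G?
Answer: 433440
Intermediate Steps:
Q = -35 (Q = 7*(-5) = -35)
U(r, G) = -4*G*r (U(r, G) = -4*r*G = -4*G*r)
s(D) = D**2 + 3*D
(s(3)*U(4, Q))*43 = ((3*(3 + 3))*(-4*(-35)*4))*43 = ((3*6)*560)*43 = (18*560)*43 = 10080*43 = 433440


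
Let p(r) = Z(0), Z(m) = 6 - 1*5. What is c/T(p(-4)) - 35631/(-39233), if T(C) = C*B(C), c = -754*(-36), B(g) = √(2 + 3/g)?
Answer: 35631/39233 + 27144*√5/5 ≈ 12140.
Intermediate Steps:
Z(m) = 1 (Z(m) = 6 - 5 = 1)
p(r) = 1
c = 27144
T(C) = C*√(2 + 3/C)
c/T(p(-4)) - 35631/(-39233) = 27144/((1*√(2 + 3/1))) - 35631/(-39233) = 27144/((1*√(2 + 3*1))) - 35631*(-1/39233) = 27144/((1*√(2 + 3))) + 35631/39233 = 27144/((1*√5)) + 35631/39233 = 27144/(√5) + 35631/39233 = 27144*(√5/5) + 35631/39233 = 27144*√5/5 + 35631/39233 = 35631/39233 + 27144*√5/5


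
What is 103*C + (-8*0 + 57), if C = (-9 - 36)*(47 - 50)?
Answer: 13962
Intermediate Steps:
C = 135 (C = -45*(-3) = 135)
103*C + (-8*0 + 57) = 103*135 + (-8*0 + 57) = 13905 + (0 + 57) = 13905 + 57 = 13962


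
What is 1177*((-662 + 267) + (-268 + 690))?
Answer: 31779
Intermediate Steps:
1177*((-662 + 267) + (-268 + 690)) = 1177*(-395 + 422) = 1177*27 = 31779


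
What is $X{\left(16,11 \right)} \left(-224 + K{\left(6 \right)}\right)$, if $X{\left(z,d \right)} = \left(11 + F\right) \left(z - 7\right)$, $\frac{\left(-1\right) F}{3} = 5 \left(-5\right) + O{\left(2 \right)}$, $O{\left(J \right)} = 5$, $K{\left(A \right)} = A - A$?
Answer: $-143136$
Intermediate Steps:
$K{\left(A \right)} = 0$
$F = 60$ ($F = - 3 \left(5 \left(-5\right) + 5\right) = - 3 \left(-25 + 5\right) = \left(-3\right) \left(-20\right) = 60$)
$X{\left(z,d \right)} = -497 + 71 z$ ($X{\left(z,d \right)} = \left(11 + 60\right) \left(z - 7\right) = 71 \left(-7 + z\right) = -497 + 71 z$)
$X{\left(16,11 \right)} \left(-224 + K{\left(6 \right)}\right) = \left(-497 + 71 \cdot 16\right) \left(-224 + 0\right) = \left(-497 + 1136\right) \left(-224\right) = 639 \left(-224\right) = -143136$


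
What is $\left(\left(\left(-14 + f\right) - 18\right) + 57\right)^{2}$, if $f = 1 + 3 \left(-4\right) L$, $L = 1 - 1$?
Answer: $676$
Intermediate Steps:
$L = 0$
$f = 1$ ($f = 1 + 3 \left(-4\right) 0 = 1 - 0 = 1 + 0 = 1$)
$\left(\left(\left(-14 + f\right) - 18\right) + 57\right)^{2} = \left(\left(\left(-14 + 1\right) - 18\right) + 57\right)^{2} = \left(\left(-13 - 18\right) + 57\right)^{2} = \left(-31 + 57\right)^{2} = 26^{2} = 676$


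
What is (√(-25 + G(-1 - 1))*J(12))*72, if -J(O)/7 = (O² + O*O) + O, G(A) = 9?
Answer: -604800*I ≈ -6.048e+5*I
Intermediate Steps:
J(O) = -14*O² - 7*O (J(O) = -7*((O² + O*O) + O) = -7*((O² + O²) + O) = -7*(2*O² + O) = -7*(O + 2*O²) = -14*O² - 7*O)
(√(-25 + G(-1 - 1))*J(12))*72 = (√(-25 + 9)*(-7*12*(1 + 2*12)))*72 = (√(-16)*(-7*12*(1 + 24)))*72 = ((4*I)*(-7*12*25))*72 = ((4*I)*(-2100))*72 = -8400*I*72 = -604800*I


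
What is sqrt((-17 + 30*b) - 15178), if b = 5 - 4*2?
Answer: I*sqrt(15285) ≈ 123.63*I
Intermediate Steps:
b = -3 (b = 5 - 8 = -3)
sqrt((-17 + 30*b) - 15178) = sqrt((-17 + 30*(-3)) - 15178) = sqrt((-17 - 90) - 15178) = sqrt(-107 - 15178) = sqrt(-15285) = I*sqrt(15285)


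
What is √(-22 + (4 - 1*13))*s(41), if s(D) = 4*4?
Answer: 16*I*√31 ≈ 89.084*I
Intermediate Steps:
s(D) = 16
√(-22 + (4 - 1*13))*s(41) = √(-22 + (4 - 1*13))*16 = √(-22 + (4 - 13))*16 = √(-22 - 9)*16 = √(-31)*16 = (I*√31)*16 = 16*I*√31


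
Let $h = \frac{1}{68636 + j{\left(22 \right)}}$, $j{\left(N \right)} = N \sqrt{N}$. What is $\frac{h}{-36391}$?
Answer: $- \frac{17159}{42858498114642} + \frac{11 \sqrt{22}}{85716996229284} \approx -3.9976 \cdot 10^{-10}$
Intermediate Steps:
$j{\left(N \right)} = N^{\frac{3}{2}}$
$h = \frac{1}{68636 + 22 \sqrt{22}}$ ($h = \frac{1}{68636 + 22^{\frac{3}{2}}} = \frac{1}{68636 + 22 \sqrt{22}} \approx 1.4548 \cdot 10^{-5}$)
$\frac{h}{-36391} = \frac{\frac{17159}{1177722462} - \frac{11 \sqrt{22}}{2355444924}}{-36391} = \left(\frac{17159}{1177722462} - \frac{11 \sqrt{22}}{2355444924}\right) \left(- \frac{1}{36391}\right) = - \frac{17159}{42858498114642} + \frac{11 \sqrt{22}}{85716996229284}$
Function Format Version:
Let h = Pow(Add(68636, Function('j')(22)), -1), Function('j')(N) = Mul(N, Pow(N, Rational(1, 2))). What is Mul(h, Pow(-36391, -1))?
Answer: Add(Rational(-17159, 42858498114642), Mul(Rational(11, 85716996229284), Pow(22, Rational(1, 2)))) ≈ -3.9976e-10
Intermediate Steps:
Function('j')(N) = Pow(N, Rational(3, 2))
h = Pow(Add(68636, Mul(22, Pow(22, Rational(1, 2)))), -1) (h = Pow(Add(68636, Pow(22, Rational(3, 2))), -1) = Pow(Add(68636, Mul(22, Pow(22, Rational(1, 2)))), -1) ≈ 1.4548e-5)
Mul(h, Pow(-36391, -1)) = Mul(Add(Rational(17159, 1177722462), Mul(Rational(-11, 2355444924), Pow(22, Rational(1, 2)))), Pow(-36391, -1)) = Mul(Add(Rational(17159, 1177722462), Mul(Rational(-11, 2355444924), Pow(22, Rational(1, 2)))), Rational(-1, 36391)) = Add(Rational(-17159, 42858498114642), Mul(Rational(11, 85716996229284), Pow(22, Rational(1, 2))))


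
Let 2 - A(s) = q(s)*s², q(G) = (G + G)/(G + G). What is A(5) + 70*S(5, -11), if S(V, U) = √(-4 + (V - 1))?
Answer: -23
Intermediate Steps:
q(G) = 1 (q(G) = (2*G)/((2*G)) = (2*G)*(1/(2*G)) = 1)
S(V, U) = √(-5 + V) (S(V, U) = √(-4 + (-1 + V)) = √(-5 + V))
A(s) = 2 - s²
A(5) + 70*S(5, -11) = (2 - 1*5²) + 70*√(-5 + 5) = (2 - 1*25) + 70*√0 = (2 - 25) + 70*0 = -23 + 0 = -23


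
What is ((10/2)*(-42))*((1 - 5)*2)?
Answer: 1680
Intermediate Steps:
((10/2)*(-42))*((1 - 5)*2) = ((10*(½))*(-42))*(-4*2) = (5*(-42))*(-8) = -210*(-8) = 1680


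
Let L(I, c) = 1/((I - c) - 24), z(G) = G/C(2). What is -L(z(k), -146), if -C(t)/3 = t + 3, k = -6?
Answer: -5/612 ≈ -0.0081699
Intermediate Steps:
C(t) = -9 - 3*t (C(t) = -3*(t + 3) = -3*(3 + t) = -9 - 3*t)
z(G) = -G/15 (z(G) = G/(-9 - 3*2) = G/(-9 - 6) = G/(-15) = G*(-1/15) = -G/15)
L(I, c) = 1/(-24 + I - c)
-L(z(k), -146) = -(-1)/(24 - 146 - (-1)*(-6)/15) = -(-1)/(24 - 146 - 1*2/5) = -(-1)/(24 - 146 - 2/5) = -(-1)/(-612/5) = -(-1)*(-5)/612 = -1*5/612 = -5/612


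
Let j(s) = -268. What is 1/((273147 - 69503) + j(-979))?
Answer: 1/203376 ≈ 4.9170e-6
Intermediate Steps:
1/((273147 - 69503) + j(-979)) = 1/((273147 - 69503) - 268) = 1/(203644 - 268) = 1/203376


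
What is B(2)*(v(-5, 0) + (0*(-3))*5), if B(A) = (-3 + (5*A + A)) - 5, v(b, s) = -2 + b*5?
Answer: -108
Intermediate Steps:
v(b, s) = -2 + 5*b
B(A) = -8 + 6*A (B(A) = (-3 + 6*A) - 5 = -8 + 6*A)
B(2)*(v(-5, 0) + (0*(-3))*5) = (-8 + 6*2)*((-2 + 5*(-5)) + (0*(-3))*5) = (-8 + 12)*((-2 - 25) + 0*5) = 4*(-27 + 0) = 4*(-27) = -108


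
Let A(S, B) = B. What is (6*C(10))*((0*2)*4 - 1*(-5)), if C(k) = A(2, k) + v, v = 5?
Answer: 450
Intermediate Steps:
C(k) = 5 + k (C(k) = k + 5 = 5 + k)
(6*C(10))*((0*2)*4 - 1*(-5)) = (6*(5 + 10))*((0*2)*4 - 1*(-5)) = (6*15)*(0*4 + 5) = 90*(0 + 5) = 90*5 = 450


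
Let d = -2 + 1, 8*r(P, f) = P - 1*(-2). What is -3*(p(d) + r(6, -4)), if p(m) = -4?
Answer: 9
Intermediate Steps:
r(P, f) = 1/4 + P/8 (r(P, f) = (P - 1*(-2))/8 = (P + 2)/8 = (2 + P)/8 = 1/4 + P/8)
d = -1
-3*(p(d) + r(6, -4)) = -3*(-4 + (1/4 + (1/8)*6)) = -3*(-4 + (1/4 + 3/4)) = -3*(-4 + 1) = -3*(-3) = 9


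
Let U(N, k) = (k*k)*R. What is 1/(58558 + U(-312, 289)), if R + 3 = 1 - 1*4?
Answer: -1/442568 ≈ -2.2595e-6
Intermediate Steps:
R = -6 (R = -3 + (1 - 1*4) = -3 + (1 - 4) = -3 - 3 = -6)
U(N, k) = -6*k² (U(N, k) = (k*k)*(-6) = k²*(-6) = -6*k²)
1/(58558 + U(-312, 289)) = 1/(58558 - 6*289²) = 1/(58558 - 6*83521) = 1/(58558 - 501126) = 1/(-442568) = -1/442568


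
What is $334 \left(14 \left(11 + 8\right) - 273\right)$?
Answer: $-2338$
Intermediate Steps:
$334 \left(14 \left(11 + 8\right) - 273\right) = 334 \left(14 \cdot 19 - 273\right) = 334 \left(266 - 273\right) = 334 \left(-7\right) = -2338$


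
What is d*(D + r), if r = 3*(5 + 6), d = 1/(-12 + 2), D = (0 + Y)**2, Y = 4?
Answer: -49/10 ≈ -4.9000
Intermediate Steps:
D = 16 (D = (0 + 4)**2 = 4**2 = 16)
d = -1/10 (d = 1/(-10) = -1/10 ≈ -0.10000)
r = 33 (r = 3*11 = 33)
d*(D + r) = -(16 + 33)/10 = -1/10*49 = -49/10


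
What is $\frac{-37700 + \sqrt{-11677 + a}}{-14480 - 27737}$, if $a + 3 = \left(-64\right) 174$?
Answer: $\frac{37700}{42217} - \frac{4 i \sqrt{1426}}{42217} \approx 0.89301 - 0.0035779 i$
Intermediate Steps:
$a = -11139$ ($a = -3 - 11136 = -11139$)
$\frac{-37700 + \sqrt{-11677 + a}}{-14480 - 27737} = \frac{-37700 + \sqrt{-11677 - 11139}}{-14480 - 27737} = \frac{-37700 + \sqrt{-22816}}{-42217} = \left(-37700 + 4 i \sqrt{1426}\right) \left(- \frac{1}{42217}\right) = \frac{37700}{42217} - \frac{4 i \sqrt{1426}}{42217}$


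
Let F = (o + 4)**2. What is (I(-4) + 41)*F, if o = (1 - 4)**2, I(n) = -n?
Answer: 7605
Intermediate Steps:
o = 9 (o = (-3)**2 = 9)
F = 169 (F = (9 + 4)**2 = 13**2 = 169)
(I(-4) + 41)*F = (-1*(-4) + 41)*169 = (4 + 41)*169 = 45*169 = 7605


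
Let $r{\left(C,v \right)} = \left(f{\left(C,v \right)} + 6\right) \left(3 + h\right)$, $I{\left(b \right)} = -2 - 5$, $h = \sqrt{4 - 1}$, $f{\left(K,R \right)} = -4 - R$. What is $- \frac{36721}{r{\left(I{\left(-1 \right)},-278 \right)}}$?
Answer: $- \frac{36721}{560} + \frac{36721 \sqrt{3}}{1680} \approx -27.715$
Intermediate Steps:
$h = \sqrt{3} \approx 1.732$
$I{\left(b \right)} = -7$
$r{\left(C,v \right)} = \left(2 - v\right) \left(3 + \sqrt{3}\right)$ ($r{\left(C,v \right)} = \left(\left(-4 - v\right) + 6\right) \left(3 + \sqrt{3}\right) = \left(2 - v\right) \left(3 + \sqrt{3}\right)$)
$- \frac{36721}{r{\left(I{\left(-1 \right)},-278 \right)}} = - \frac{36721}{6 - -834 + 2 \sqrt{3} - - 278 \sqrt{3}} = - \frac{36721}{6 + 834 + 2 \sqrt{3} + 278 \sqrt{3}} = - \frac{36721}{840 + 280 \sqrt{3}}$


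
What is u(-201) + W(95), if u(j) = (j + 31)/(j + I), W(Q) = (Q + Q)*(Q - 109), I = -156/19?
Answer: -2114054/795 ≈ -2659.2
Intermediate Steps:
I = -156/19 (I = -156*1/19 = -156/19 ≈ -8.2105)
W(Q) = 2*Q*(-109 + Q) (W(Q) = (2*Q)*(-109 + Q) = 2*Q*(-109 + Q))
u(j) = (31 + j)/(-156/19 + j) (u(j) = (j + 31)/(j - 156/19) = (31 + j)/(-156/19 + j))
u(-201) + W(95) = 19*(31 - 201)/(-156 + 19*(-201)) + 2*95*(-109 + 95) = 19*(-170)/(-156 - 3819) + 2*95*(-14) = 19*(-170)/(-3975) - 2660 = 19*(-1/3975)*(-170) - 2660 = 646/795 - 2660 = -2114054/795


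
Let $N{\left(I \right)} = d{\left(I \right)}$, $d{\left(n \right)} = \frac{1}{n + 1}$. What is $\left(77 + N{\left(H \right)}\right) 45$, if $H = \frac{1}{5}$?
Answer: $\frac{7005}{2} \approx 3502.5$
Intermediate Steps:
$d{\left(n \right)} = \frac{1}{1 + n}$
$H = \frac{1}{5} \approx 0.2$
$N{\left(I \right)} = \frac{1}{1 + I}$
$\left(77 + N{\left(H \right)}\right) 45 = \left(77 + \frac{1}{1 + \frac{1}{5}}\right) 45 = \left(77 + \frac{1}{\frac{6}{5}}\right) 45 = \left(77 + \frac{5}{6}\right) 45 = \frac{467}{6} \cdot 45 = \frac{7005}{2}$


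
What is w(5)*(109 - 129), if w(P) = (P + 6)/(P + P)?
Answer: -22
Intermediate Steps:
w(P) = (6 + P)/(2*P) (w(P) = (6 + P)/((2*P)) = (6 + P)*(1/(2*P)) = (6 + P)/(2*P))
w(5)*(109 - 129) = ((½)*(6 + 5)/5)*(109 - 129) = ((½)*(⅕)*11)*(-20) = (11/10)*(-20) = -22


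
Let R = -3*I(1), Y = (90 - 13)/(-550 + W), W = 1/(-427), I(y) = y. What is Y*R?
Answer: 98637/234851 ≈ 0.42000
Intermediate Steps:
W = -1/427 ≈ -0.0023419
Y = -32879/234851 (Y = (90 - 13)/(-550 - 1/427) = 77/(-234851/427) = 77*(-427/234851) = -32879/234851 ≈ -0.14000)
R = -3 (R = -3*1 = -3)
Y*R = -32879/234851*(-3) = 98637/234851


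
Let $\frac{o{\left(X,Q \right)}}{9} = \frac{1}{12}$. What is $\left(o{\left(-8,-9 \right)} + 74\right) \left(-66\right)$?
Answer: $- \frac{9867}{2} \approx -4933.5$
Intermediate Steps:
$o{\left(X,Q \right)} = \frac{3}{4}$ ($o{\left(X,Q \right)} = \frac{9}{12} = 9 \cdot \frac{1}{12} = \frac{3}{4}$)
$\left(o{\left(-8,-9 \right)} + 74\right) \left(-66\right) = \left(\frac{3}{4} + 74\right) \left(-66\right) = \frac{299}{4} \left(-66\right) = - \frac{9867}{2}$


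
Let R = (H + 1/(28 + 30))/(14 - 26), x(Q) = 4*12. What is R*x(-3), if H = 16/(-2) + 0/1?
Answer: 926/29 ≈ 31.931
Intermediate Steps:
x(Q) = 48
H = -8 (H = 16*(-½) + 0*1 = -8 + 0 = -8)
R = 463/696 (R = (-8 + 1/(28 + 30))/(14 - 26) = (-8 + 1/58)/(-12) = (-8 + 1/58)*(-1/12) = -463/58*(-1/12) = 463/696 ≈ 0.66523)
R*x(-3) = (463/696)*48 = 926/29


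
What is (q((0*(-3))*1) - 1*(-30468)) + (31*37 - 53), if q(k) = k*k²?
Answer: 31562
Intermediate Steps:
q(k) = k³
(q((0*(-3))*1) - 1*(-30468)) + (31*37 - 53) = (((0*(-3))*1)³ - 1*(-30468)) + (31*37 - 53) = ((0*1)³ + 30468) + (1147 - 53) = (0³ + 30468) + 1094 = (0 + 30468) + 1094 = 30468 + 1094 = 31562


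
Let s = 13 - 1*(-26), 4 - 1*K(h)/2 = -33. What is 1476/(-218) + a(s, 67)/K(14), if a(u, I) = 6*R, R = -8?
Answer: -29922/4033 ≈ -7.4193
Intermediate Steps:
K(h) = 74 (K(h) = 8 - 2*(-33) = 8 + 66 = 74)
s = 39 (s = 13 + 26 = 39)
a(u, I) = -48 (a(u, I) = 6*(-8) = -48)
1476/(-218) + a(s, 67)/K(14) = 1476/(-218) - 48/74 = 1476*(-1/218) - 48*1/74 = -738/109 - 24/37 = -29922/4033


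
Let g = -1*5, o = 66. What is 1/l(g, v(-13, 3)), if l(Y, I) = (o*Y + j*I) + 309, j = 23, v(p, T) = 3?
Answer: 1/48 ≈ 0.020833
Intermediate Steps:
g = -5
l(Y, I) = 309 + 23*I + 66*Y (l(Y, I) = (66*Y + 23*I) + 309 = (23*I + 66*Y) + 309 = 309 + 23*I + 66*Y)
1/l(g, v(-13, 3)) = 1/(309 + 23*3 + 66*(-5)) = 1/(309 + 69 - 330) = 1/48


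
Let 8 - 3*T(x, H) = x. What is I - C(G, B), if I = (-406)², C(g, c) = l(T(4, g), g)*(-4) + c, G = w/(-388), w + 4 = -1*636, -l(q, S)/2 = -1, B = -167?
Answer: 165011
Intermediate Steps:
T(x, H) = 8/3 - x/3
l(q, S) = 2 (l(q, S) = -2*(-1) = 2)
w = -640 (w = -4 - 1*636 = -4 - 636 = -640)
G = 160/97 (G = -640/(-388) = -640*(-1/388) = 160/97 ≈ 1.6495)
C(g, c) = -8 + c (C(g, c) = 2*(-4) + c = -8 + c)
I = 164836
I - C(G, B) = 164836 - (-8 - 167) = 164836 - 1*(-175) = 164836 + 175 = 165011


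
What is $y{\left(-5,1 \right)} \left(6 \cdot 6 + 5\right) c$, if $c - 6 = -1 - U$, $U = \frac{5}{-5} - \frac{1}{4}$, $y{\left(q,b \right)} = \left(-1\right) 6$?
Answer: $- \frac{3075}{2} \approx -1537.5$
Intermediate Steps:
$y{\left(q,b \right)} = -6$
$U = - \frac{5}{4}$ ($U = 5 \left(- \frac{1}{5}\right) - \frac{1}{4} = -1 - \frac{1}{4} = - \frac{5}{4} \approx -1.25$)
$c = \frac{25}{4}$ ($c = 6 - - \frac{1}{4} = 6 + \left(-1 + \frac{5}{4}\right) = 6 + \frac{1}{4} = \frac{25}{4} \approx 6.25$)
$y{\left(-5,1 \right)} \left(6 \cdot 6 + 5\right) c = - 6 \left(6 \cdot 6 + 5\right) \frac{25}{4} = - 6 \left(36 + 5\right) \frac{25}{4} = \left(-6\right) 41 \cdot \frac{25}{4} = \left(-246\right) \frac{25}{4} = - \frac{3075}{2}$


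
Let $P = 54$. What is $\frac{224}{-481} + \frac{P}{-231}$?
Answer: $- \frac{25906}{37037} \approx -0.69946$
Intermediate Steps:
$\frac{224}{-481} + \frac{P}{-231} = \frac{224}{-481} + \frac{54}{-231} = 224 \left(- \frac{1}{481}\right) + 54 \left(- \frac{1}{231}\right) = - \frac{224}{481} - \frac{18}{77} = - \frac{25906}{37037}$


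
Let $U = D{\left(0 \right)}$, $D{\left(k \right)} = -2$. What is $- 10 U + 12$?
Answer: $32$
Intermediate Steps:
$U = -2$
$- 10 U + 12 = \left(-10\right) \left(-2\right) + 12 = 20 + 12 = 32$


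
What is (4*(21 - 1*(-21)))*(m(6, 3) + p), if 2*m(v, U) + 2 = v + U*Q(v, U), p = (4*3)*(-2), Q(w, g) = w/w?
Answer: -3444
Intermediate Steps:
Q(w, g) = 1
p = -24 (p = 12*(-2) = -24)
m(v, U) = -1 + U/2 + v/2 (m(v, U) = -1 + (v + U*1)/2 = -1 + (v + U)/2 = -1 + (U + v)/2 = -1 + (U/2 + v/2) = -1 + U/2 + v/2)
(4*(21 - 1*(-21)))*(m(6, 3) + p) = (4*(21 - 1*(-21)))*((-1 + (1/2)*3 + (1/2)*6) - 24) = (4*(21 + 21))*((-1 + 3/2 + 3) - 24) = (4*42)*(7/2 - 24) = 168*(-41/2) = -3444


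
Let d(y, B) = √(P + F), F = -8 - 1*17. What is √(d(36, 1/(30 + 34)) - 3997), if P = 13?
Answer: √(-3997 + 2*I*√3) ≈ 0.0274 + 63.222*I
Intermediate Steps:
F = -25 (F = -8 - 17 = -25)
d(y, B) = 2*I*√3 (d(y, B) = √(13 - 25) = √(-12) = 2*I*√3)
√(d(36, 1/(30 + 34)) - 3997) = √(2*I*√3 - 3997) = √(-3997 + 2*I*√3)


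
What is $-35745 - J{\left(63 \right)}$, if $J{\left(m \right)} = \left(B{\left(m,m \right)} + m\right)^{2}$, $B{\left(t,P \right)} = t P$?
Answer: $-16292769$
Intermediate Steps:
$B{\left(t,P \right)} = P t$
$J{\left(m \right)} = \left(m + m^{2}\right)^{2}$ ($J{\left(m \right)} = \left(m m + m\right)^{2} = \left(m^{2} + m\right)^{2} = \left(m + m^{2}\right)^{2}$)
$-35745 - J{\left(63 \right)} = -35745 - 63^{2} \left(1 + 63\right)^{2} = -35745 - 3969 \cdot 64^{2} = -35745 - 3969 \cdot 4096 = -35745 - 16257024 = -16292769$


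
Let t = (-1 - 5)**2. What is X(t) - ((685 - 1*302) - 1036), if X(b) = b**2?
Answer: 1949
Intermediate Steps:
t = 36 (t = (-6)**2 = 36)
X(t) - ((685 - 1*302) - 1036) = 36**2 - ((685 - 1*302) - 1036) = 1296 - ((685 - 302) - 1036) = 1296 - (383 - 1036) = 1296 - 1*(-653) = 1296 + 653 = 1949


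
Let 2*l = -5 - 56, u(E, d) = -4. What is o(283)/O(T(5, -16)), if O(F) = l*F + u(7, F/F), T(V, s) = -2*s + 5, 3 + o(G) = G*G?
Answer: -160172/2265 ≈ -70.716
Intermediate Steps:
l = -61/2 (l = (-5 - 56)/2 = (½)*(-61) = -61/2 ≈ -30.500)
o(G) = -3 + G² (o(G) = -3 + G*G = -3 + G²)
T(V, s) = 5 - 2*s
O(F) = -4 - 61*F/2 (O(F) = -61*F/2 - 4 = -4 - 61*F/2)
o(283)/O(T(5, -16)) = (-3 + 283²)/(-4 - 61*(5 - 2*(-16))/2) = (-3 + 80089)/(-4 - 61*(5 + 32)/2) = 80086/(-4 - 61/2*37) = 80086/(-4 - 2257/2) = 80086/(-2265/2) = 80086*(-2/2265) = -160172/2265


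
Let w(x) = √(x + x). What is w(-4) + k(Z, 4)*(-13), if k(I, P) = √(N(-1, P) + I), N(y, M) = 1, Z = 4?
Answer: -13*√5 + 2*I*√2 ≈ -29.069 + 2.8284*I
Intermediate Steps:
w(x) = √2*√x (w(x) = √(2*x) = √2*√x)
k(I, P) = √(1 + I)
w(-4) + k(Z, 4)*(-13) = √2*√(-4) + √(1 + 4)*(-13) = √2*(2*I) + √5*(-13) = 2*I*√2 - 13*√5 = -13*√5 + 2*I*√2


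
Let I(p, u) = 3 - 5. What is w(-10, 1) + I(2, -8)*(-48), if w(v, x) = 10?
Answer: 106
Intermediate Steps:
I(p, u) = -2
w(-10, 1) + I(2, -8)*(-48) = 10 - 2*(-48) = 10 + 96 = 106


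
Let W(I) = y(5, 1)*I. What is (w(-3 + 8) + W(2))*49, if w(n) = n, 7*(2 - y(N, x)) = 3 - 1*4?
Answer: 455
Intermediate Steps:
y(N, x) = 15/7 (y(N, x) = 2 - (3 - 1*4)/7 = 2 - (3 - 4)/7 = 2 - 1/7*(-1) = 2 + 1/7 = 15/7)
W(I) = 15*I/7
(w(-3 + 8) + W(2))*49 = ((-3 + 8) + (15/7)*2)*49 = (5 + 30/7)*49 = (65/7)*49 = 455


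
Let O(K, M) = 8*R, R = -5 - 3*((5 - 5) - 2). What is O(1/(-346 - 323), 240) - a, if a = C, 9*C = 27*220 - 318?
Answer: -1850/3 ≈ -616.67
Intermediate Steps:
C = 1874/3 (C = (27*220 - 318)/9 = (5940 - 318)/9 = (⅑)*5622 = 1874/3 ≈ 624.67)
R = 1 (R = -5 - 3*(0 - 2) = -5 - 3*(-2) = -5 + 6 = 1)
a = 1874/3 ≈ 624.67
O(K, M) = 8 (O(K, M) = 8*1 = 8)
O(1/(-346 - 323), 240) - a = 8 - 1*1874/3 = 8 - 1874/3 = -1850/3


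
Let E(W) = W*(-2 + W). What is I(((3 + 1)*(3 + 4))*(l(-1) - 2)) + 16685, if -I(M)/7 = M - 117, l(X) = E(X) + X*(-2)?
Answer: 16916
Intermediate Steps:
l(X) = -2*X + X*(-2 + X) (l(X) = X*(-2 + X) + X*(-2) = X*(-2 + X) - 2*X = -2*X + X*(-2 + X))
I(M) = 819 - 7*M (I(M) = -7*(M - 117) = -7*(-117 + M) = 819 - 7*M)
I(((3 + 1)*(3 + 4))*(l(-1) - 2)) + 16685 = (819 - 7*(3 + 1)*(3 + 4)*(-(-4 - 1) - 2)) + 16685 = (819 - 7*4*7*(-1*(-5) - 2)) + 16685 = (819 - 196*(5 - 2)) + 16685 = (819 - 196*3) + 16685 = (819 - 7*84) + 16685 = (819 - 588) + 16685 = 231 + 16685 = 16916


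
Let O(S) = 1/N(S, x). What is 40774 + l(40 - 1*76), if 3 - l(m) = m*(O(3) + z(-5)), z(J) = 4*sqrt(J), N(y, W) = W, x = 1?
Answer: 40813 + 144*I*sqrt(5) ≈ 40813.0 + 321.99*I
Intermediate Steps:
O(S) = 1 (O(S) = 1/1 = 1)
l(m) = 3 - m*(1 + 4*I*sqrt(5)) (l(m) = 3 - m*(1 + 4*sqrt(-5)) = 3 - m*(1 + 4*(I*sqrt(5))) = 3 - m*(1 + 4*I*sqrt(5)))
40774 + l(40 - 1*76) = 40774 + (3 - (40 - 1*76) - 4*I*(40 - 1*76)*sqrt(5)) = 40774 + (3 - (40 - 76) - 4*I*(40 - 76)*sqrt(5)) = 40774 + (3 - 1*(-36) - 4*I*(-36)*sqrt(5)) = 40774 + (3 + 36 + 144*I*sqrt(5)) = 40774 + (39 + 144*I*sqrt(5)) = 40813 + 144*I*sqrt(5)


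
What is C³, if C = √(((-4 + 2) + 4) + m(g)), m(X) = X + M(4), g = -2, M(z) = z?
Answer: 8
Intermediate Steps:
m(X) = 4 + X (m(X) = X + 4 = 4 + X)
C = 2 (C = √(((-4 + 2) + 4) + (4 - 2)) = √((-2 + 4) + 2) = √(2 + 2) = √4 = 2)
C³ = 2³ = 8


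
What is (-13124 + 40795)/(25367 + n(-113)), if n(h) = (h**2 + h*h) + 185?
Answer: 27671/51090 ≈ 0.54161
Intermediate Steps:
n(h) = 185 + 2*h**2 (n(h) = (h**2 + h**2) + 185 = 2*h**2 + 185 = 185 + 2*h**2)
(-13124 + 40795)/(25367 + n(-113)) = (-13124 + 40795)/(25367 + (185 + 2*(-113)**2)) = 27671/(25367 + (185 + 2*12769)) = 27671/(25367 + (185 + 25538)) = 27671/(25367 + 25723) = 27671/51090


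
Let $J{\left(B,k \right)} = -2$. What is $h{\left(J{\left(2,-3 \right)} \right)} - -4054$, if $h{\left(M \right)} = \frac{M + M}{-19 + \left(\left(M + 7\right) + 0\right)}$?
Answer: $\frac{28380}{7} \approx 4054.3$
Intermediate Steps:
$h{\left(M \right)} = \frac{2 M}{-12 + M}$ ($h{\left(M \right)} = \frac{2 M}{-19 + \left(\left(7 + M\right) + 0\right)} = \frac{2 M}{-19 + \left(7 + M\right)} = \frac{2 M}{-12 + M}$)
$h{\left(J{\left(2,-3 \right)} \right)} - -4054 = 2 \left(-2\right) \frac{1}{-12 - 2} - -4054 = 2 \left(-2\right) \frac{1}{-14} + 4054 = 2 \left(-2\right) \left(- \frac{1}{14}\right) + 4054 = \frac{2}{7} + 4054 = \frac{28380}{7}$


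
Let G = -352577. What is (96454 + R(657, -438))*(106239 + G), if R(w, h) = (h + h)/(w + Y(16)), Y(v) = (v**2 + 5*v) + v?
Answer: -23973912228980/1009 ≈ -2.3760e+10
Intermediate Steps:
Y(v) = v**2 + 6*v
R(w, h) = 2*h/(352 + w) (R(w, h) = (h + h)/(w + 16*(6 + 16)) = (2*h)/(w + 16*22) = (2*h)/(w + 352) = (2*h)/(352 + w) = 2*h/(352 + w))
(96454 + R(657, -438))*(106239 + G) = (96454 + 2*(-438)/(352 + 657))*(106239 - 352577) = (96454 + 2*(-438)/1009)*(-246338) = (96454 + 2*(-438)*(1/1009))*(-246338) = (96454 - 876/1009)*(-246338) = (97321210/1009)*(-246338) = -23973912228980/1009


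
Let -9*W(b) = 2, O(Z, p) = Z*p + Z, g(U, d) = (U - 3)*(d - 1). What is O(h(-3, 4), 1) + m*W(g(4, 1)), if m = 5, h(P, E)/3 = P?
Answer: -172/9 ≈ -19.111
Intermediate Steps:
h(P, E) = 3*P
g(U, d) = (-1 + d)*(-3 + U) (g(U, d) = (-3 + U)*(-1 + d) = (-1 + d)*(-3 + U))
O(Z, p) = Z + Z*p
W(b) = -2/9 (W(b) = -⅑*2 = -2/9)
O(h(-3, 4), 1) + m*W(g(4, 1)) = (3*(-3))*(1 + 1) + 5*(-2/9) = -9*2 - 10/9 = -18 - 10/9 = -172/9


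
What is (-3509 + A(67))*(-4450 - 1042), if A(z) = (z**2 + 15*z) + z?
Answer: -11269584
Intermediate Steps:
A(z) = z**2 + 16*z
(-3509 + A(67))*(-4450 - 1042) = (-3509 + 67*(16 + 67))*(-4450 - 1042) = (-3509 + 67*83)*(-5492) = (-3509 + 5561)*(-5492) = 2052*(-5492) = -11269584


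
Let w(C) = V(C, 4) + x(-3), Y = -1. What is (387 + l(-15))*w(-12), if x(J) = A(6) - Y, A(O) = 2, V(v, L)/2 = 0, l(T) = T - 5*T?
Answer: 1341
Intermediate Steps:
l(T) = -4*T
V(v, L) = 0 (V(v, L) = 2*0 = 0)
x(J) = 3 (x(J) = 2 - 1*(-1) = 2 + 1 = 3)
w(C) = 3 (w(C) = 0 + 3 = 3)
(387 + l(-15))*w(-12) = (387 - 4*(-15))*3 = (387 + 60)*3 = 447*3 = 1341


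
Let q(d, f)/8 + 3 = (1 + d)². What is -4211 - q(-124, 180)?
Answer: -125219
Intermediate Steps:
q(d, f) = -24 + 8*(1 + d)²
-4211 - q(-124, 180) = -4211 - (-24 + 8*(1 - 124)²) = -4211 - (-24 + 8*(-123)²) = -4211 - (-24 + 8*15129) = -4211 - (-24 + 121032) = -4211 - 1*121008 = -4211 - 121008 = -125219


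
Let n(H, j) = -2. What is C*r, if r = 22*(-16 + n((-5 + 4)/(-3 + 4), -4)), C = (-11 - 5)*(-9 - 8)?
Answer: -107712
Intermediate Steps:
C = 272 (C = -16*(-17) = 272)
r = -396 (r = 22*(-16 - 2) = 22*(-18) = -396)
C*r = 272*(-396) = -107712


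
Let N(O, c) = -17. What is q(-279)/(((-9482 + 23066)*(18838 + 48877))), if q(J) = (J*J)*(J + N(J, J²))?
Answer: -960039/38326690 ≈ -0.025049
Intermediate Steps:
q(J) = J²*(-17 + J) (q(J) = (J*J)*(J - 17) = J²*(-17 + J))
q(-279)/(((-9482 + 23066)*(18838 + 48877))) = ((-279)²*(-17 - 279))/(((-9482 + 23066)*(18838 + 48877))) = (77841*(-296))/((13584*67715)) = -23040936/919840560 = -23040936*1/919840560 = -960039/38326690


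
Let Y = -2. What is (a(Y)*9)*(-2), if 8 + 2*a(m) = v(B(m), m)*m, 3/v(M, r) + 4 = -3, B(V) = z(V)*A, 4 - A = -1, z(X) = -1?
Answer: 450/7 ≈ 64.286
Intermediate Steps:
A = 5 (A = 4 - 1*(-1) = 4 + 1 = 5)
B(V) = -5 (B(V) = -1*5 = -5)
v(M, r) = -3/7 (v(M, r) = 3/(-4 - 3) = 3/(-7) = 3*(-⅐) = -3/7)
a(m) = -4 - 3*m/14 (a(m) = -4 + (-3*m/7)/2 = -4 - 3*m/14)
(a(Y)*9)*(-2) = ((-4 - 3/14*(-2))*9)*(-2) = ((-4 + 3/7)*9)*(-2) = -25/7*9*(-2) = -225/7*(-2) = 450/7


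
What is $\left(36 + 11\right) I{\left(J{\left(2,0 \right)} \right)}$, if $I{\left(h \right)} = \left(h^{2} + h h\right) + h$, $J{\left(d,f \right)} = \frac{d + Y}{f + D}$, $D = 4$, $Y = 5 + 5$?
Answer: $987$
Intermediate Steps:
$Y = 10$
$J{\left(d,f \right)} = \frac{10 + d}{4 + f}$ ($J{\left(d,f \right)} = \frac{d + 10}{f + 4} = \frac{10 + d}{4 + f}$)
$I{\left(h \right)} = h + 2 h^{2}$ ($I{\left(h \right)} = \left(h^{2} + h^{2}\right) + h = 2 h^{2} + h = h + 2 h^{2}$)
$\left(36 + 11\right) I{\left(J{\left(2,0 \right)} \right)} = \left(36 + 11\right) \frac{10 + 2}{4 + 0} \left(1 + 2 \frac{10 + 2}{4 + 0}\right) = 47 \cdot \frac{1}{4} \cdot 12 \left(1 + 2 \cdot \frac{1}{4} \cdot 12\right) = 47 \cdot 3 \left(1 + 2 \cdot 3\right) = 47 \cdot 3 \left(1 + 6\right) = 47 \cdot 3 \cdot 7 = 47 \cdot 21 = 987$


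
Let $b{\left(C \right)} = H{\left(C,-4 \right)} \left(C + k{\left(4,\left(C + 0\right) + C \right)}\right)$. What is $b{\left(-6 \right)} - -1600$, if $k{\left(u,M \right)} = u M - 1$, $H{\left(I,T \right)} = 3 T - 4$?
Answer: $2480$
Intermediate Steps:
$H{\left(I,T \right)} = -4 + 3 T$
$k{\left(u,M \right)} = -1 + M u$ ($k{\left(u,M \right)} = M u - 1 = -1 + M u$)
$b{\left(C \right)} = 16 - 144 C$ ($b{\left(C \right)} = \left(-4 + 3 \left(-4\right)\right) \left(C + \left(-1 + \left(\left(C + 0\right) + C\right) 4\right)\right) = \left(-4 - 12\right) \left(C + \left(-1 + \left(C + C\right) 4\right)\right) = - 16 \left(C + \left(-1 + 2 C 4\right)\right) = - 16 \left(C + \left(-1 + 8 C\right)\right) = - 16 \left(-1 + 9 C\right) = 16 - 144 C$)
$b{\left(-6 \right)} - -1600 = \left(16 - -864\right) - -1600 = \left(16 + 864\right) + 1600 = 880 + 1600 = 2480$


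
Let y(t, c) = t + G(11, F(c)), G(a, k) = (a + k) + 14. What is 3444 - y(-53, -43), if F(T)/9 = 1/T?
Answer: 149305/43 ≈ 3472.2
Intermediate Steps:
F(T) = 9/T
G(a, k) = 14 + a + k
y(t, c) = 25 + t + 9/c (y(t, c) = t + (14 + 11 + 9/c) = t + (25 + 9/c) = 25 + t + 9/c)
3444 - y(-53, -43) = 3444 - (25 - 53 + 9/(-43)) = 3444 - (25 - 53 + 9*(-1/43)) = 3444 - (25 - 53 - 9/43) = 3444 - 1*(-1213/43) = 3444 + 1213/43 = 149305/43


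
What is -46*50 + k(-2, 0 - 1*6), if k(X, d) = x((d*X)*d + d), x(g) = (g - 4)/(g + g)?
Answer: -179359/78 ≈ -2299.5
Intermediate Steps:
x(g) = (-4 + g)/(2*g) (x(g) = (-4 + g)/((2*g)) = (-4 + g)*(1/(2*g)) = (-4 + g)/(2*g))
k(X, d) = (-4 + d + X*d²)/(2*(d + X*d²)) (k(X, d) = (-4 + ((d*X)*d + d))/(2*((d*X)*d + d)) = (-4 + ((X*d)*d + d))/(2*((X*d)*d + d)) = (-4 + (X*d² + d))/(2*(X*d² + d)) = (-4 + (d + X*d²))/(2*(d + X*d²)) = (-4 + d + X*d²)/(2*(d + X*d²)))
-46*50 + k(-2, 0 - 1*6) = -46*50 + (-4 + (0 - 1*6)*(1 - 2*(0 - 1*6)))/(2*(0 - 1*6)*(1 - 2*(0 - 1*6))) = -2300 + (-4 + (0 - 6)*(1 - 2*(0 - 6)))/(2*(0 - 6)*(1 - 2*(0 - 6))) = -2300 + (½)*(-4 - 6*(1 - 2*(-6)))/(-6*(1 - 2*(-6))) = -2300 + (½)*(-⅙)*(-4 - 6*(1 + 12))/(1 + 12) = -2300 + (½)*(-⅙)*(-4 - 6*13)/13 = -2300 + (½)*(-⅙)*(1/13)*(-4 - 78) = -2300 + (½)*(-⅙)*(1/13)*(-82) = -2300 + 41/78 = -179359/78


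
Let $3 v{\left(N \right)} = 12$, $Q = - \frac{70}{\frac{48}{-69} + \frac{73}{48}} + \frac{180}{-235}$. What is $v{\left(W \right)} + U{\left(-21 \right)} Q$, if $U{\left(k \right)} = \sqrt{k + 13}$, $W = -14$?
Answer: $4 - \frac{7329912 i \sqrt{2}}{42817} \approx 4.0 - 242.1 i$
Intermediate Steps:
$U{\left(k \right)} = \sqrt{13 + k}$
$Q = - \frac{3664956}{42817}$ ($Q = - \frac{70}{48 \left(- \frac{1}{69}\right) + 73 \cdot \frac{1}{48}} + 180 \left(- \frac{1}{235}\right) = - \frac{70}{- \frac{16}{23} + \frac{73}{48}} - \frac{36}{47} = - \frac{70}{\frac{911}{1104}} - \frac{36}{47} = \left(-70\right) \frac{1104}{911} - \frac{36}{47} = - \frac{77280}{911} - \frac{36}{47} = - \frac{3664956}{42817} \approx -85.596$)
$v{\left(N \right)} = 4$ ($v{\left(N \right)} = \frac{1}{3} \cdot 12 = 4$)
$v{\left(W \right)} + U{\left(-21 \right)} Q = 4 + \sqrt{13 - 21} \left(- \frac{3664956}{42817}\right) = 4 + \sqrt{-8} \left(- \frac{3664956}{42817}\right) = 4 + 2 i \sqrt{2} \left(- \frac{3664956}{42817}\right) = 4 - \frac{7329912 i \sqrt{2}}{42817}$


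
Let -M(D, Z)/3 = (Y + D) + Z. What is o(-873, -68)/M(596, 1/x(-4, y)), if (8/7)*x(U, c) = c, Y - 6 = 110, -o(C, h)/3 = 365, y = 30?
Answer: 38325/74764 ≈ 0.51261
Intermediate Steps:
o(C, h) = -1095 (o(C, h) = -3*365 = -1095)
Y = 116 (Y = 6 + 110 = 116)
x(U, c) = 7*c/8
M(D, Z) = -348 - 3*D - 3*Z (M(D, Z) = -3*((116 + D) + Z) = -3*(116 + D + Z) = -348 - 3*D - 3*Z)
o(-873, -68)/M(596, 1/x(-4, y)) = -1095/(-348 - 3*596 - 3/((7/8)*30)) = -1095/(-348 - 1788 - 3/105/4) = -1095/(-348 - 1788 - 3*4/105) = -1095/(-348 - 1788 - 4/35) = -1095/(-74764/35) = -1095*(-35/74764) = 38325/74764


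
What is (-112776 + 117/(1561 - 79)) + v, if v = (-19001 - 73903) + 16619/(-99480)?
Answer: -388760048141/1890120 ≈ -2.0568e+5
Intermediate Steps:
v = -9242106539/99480 (v = -92904 + 16619*(-1/99480) = -92904 - 16619/99480 = -9242106539/99480 ≈ -92904.)
(-112776 + 117/(1561 - 79)) + v = (-112776 + 117/(1561 - 79)) - 9242106539/99480 = (-112776 + 117/1482) - 9242106539/99480 = (-112776 + (1/1482)*117) - 9242106539/99480 = (-112776 + 3/38) - 9242106539/99480 = -4285485/38 - 9242106539/99480 = -388760048141/1890120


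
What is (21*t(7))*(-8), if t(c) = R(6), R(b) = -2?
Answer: 336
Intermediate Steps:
t(c) = -2
(21*t(7))*(-8) = (21*(-2))*(-8) = -42*(-8) = 336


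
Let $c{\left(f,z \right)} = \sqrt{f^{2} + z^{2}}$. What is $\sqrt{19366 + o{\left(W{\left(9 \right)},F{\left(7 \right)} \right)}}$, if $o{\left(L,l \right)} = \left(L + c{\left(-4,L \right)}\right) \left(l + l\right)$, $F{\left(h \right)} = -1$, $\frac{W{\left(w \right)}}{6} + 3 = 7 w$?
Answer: $\sqrt{18646 - 8 \sqrt{8101}} \approx 133.89$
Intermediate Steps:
$W{\left(w \right)} = -18 + 42 w$ ($W{\left(w \right)} = -18 + 6 \cdot 7 w = -18 + 42 w$)
$o{\left(L,l \right)} = 2 l \left(L + \sqrt{16 + L^{2}}\right)$ ($o{\left(L,l \right)} = \left(L + \sqrt{\left(-4\right)^{2} + L^{2}}\right) \left(l + l\right) = \left(L + \sqrt{16 + L^{2}}\right) 2 l = 2 l \left(L + \sqrt{16 + L^{2}}\right)$)
$\sqrt{19366 + o{\left(W{\left(9 \right)},F{\left(7 \right)} \right)}} = \sqrt{19366 + 2 \left(-1\right) \left(\left(-18 + 42 \cdot 9\right) + \sqrt{16 + \left(-18 + 42 \cdot 9\right)^{2}}\right)} = \sqrt{19366 + 2 \left(-1\right) \left(\left(-18 + 378\right) + \sqrt{16 + \left(-18 + 378\right)^{2}}\right)} = \sqrt{19366 + 2 \left(-1\right) \left(360 + \sqrt{16 + 360^{2}}\right)} = \sqrt{19366 + 2 \left(-1\right) \left(360 + \sqrt{16 + 129600}\right)} = \sqrt{19366 + 2 \left(-1\right) \left(360 + \sqrt{129616}\right)} = \sqrt{19366 + 2 \left(-1\right) \left(360 + 4 \sqrt{8101}\right)} = \sqrt{19366 - \left(720 + 8 \sqrt{8101}\right)} = \sqrt{18646 - 8 \sqrt{8101}}$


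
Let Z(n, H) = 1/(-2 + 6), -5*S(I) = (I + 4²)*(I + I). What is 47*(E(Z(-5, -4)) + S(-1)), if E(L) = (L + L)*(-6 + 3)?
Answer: 423/2 ≈ 211.50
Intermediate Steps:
S(I) = -2*I*(16 + I)/5 (S(I) = -(I + 4²)*(I + I)/5 = -(I + 16)*2*I/5 = -(16 + I)*2*I/5 = -2*I*(16 + I)/5)
Z(n, H) = ¼ (Z(n, H) = 1/4 = ¼)
E(L) = -6*L (E(L) = (2*L)*(-3) = -6*L)
47*(E(Z(-5, -4)) + S(-1)) = 47*(-6*¼ - ⅖*(-1)*(16 - 1)) = 47*(-3/2 - ⅖*(-1)*15) = 47*(-3/2 + 6) = 47*(9/2) = 423/2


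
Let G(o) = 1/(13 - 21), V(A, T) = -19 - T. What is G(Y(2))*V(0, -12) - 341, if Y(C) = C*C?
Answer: -2721/8 ≈ -340.13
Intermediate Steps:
Y(C) = C²
G(o) = -⅛ (G(o) = 1/(-8) = -⅛)
G(Y(2))*V(0, -12) - 341 = -(-19 - 1*(-12))/8 - 341 = -(-19 + 12)/8 - 341 = -⅛*(-7) - 341 = 7/8 - 341 = -2721/8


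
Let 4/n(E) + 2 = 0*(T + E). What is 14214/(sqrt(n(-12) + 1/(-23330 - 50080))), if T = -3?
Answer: -14214*I*sqrt(10778129610)/146821 ≈ -10051.0*I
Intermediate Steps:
n(E) = -2 (n(E) = 4/(-2 + 0*(-3 + E)) = 4/(-2 + 0) = 4/(-2) = 4*(-1/2) = -2)
14214/(sqrt(n(-12) + 1/(-23330 - 50080))) = 14214/(sqrt(-2 + 1/(-23330 - 50080))) = 14214/(sqrt(-2 + 1/(-73410))) = 14214/(sqrt(-2 - 1/73410)) = 14214/(sqrt(-146821/73410)) = 14214/((I*sqrt(10778129610)/73410)) = 14214*(-I*sqrt(10778129610)/146821) = -14214*I*sqrt(10778129610)/146821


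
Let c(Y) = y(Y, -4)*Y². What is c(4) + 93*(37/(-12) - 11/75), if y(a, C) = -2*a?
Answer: -42839/100 ≈ -428.39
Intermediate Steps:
c(Y) = -2*Y³ (c(Y) = (-2*Y)*Y² = -2*Y³)
c(4) + 93*(37/(-12) - 11/75) = -2*4³ + 93*(37/(-12) - 11/75) = -2*64 + 93*(37*(-1/12) - 11*1/75) = -128 + 93*(-37/12 - 11/75) = -128 + 93*(-323/100) = -128 - 30039/100 = -42839/100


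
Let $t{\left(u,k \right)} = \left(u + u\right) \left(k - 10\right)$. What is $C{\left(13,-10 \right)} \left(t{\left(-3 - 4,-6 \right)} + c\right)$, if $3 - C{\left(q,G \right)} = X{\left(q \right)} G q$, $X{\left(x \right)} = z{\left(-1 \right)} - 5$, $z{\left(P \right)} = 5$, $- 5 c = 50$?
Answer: $642$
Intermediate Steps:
$c = -10$ ($c = \left(- \frac{1}{5}\right) 50 = -10$)
$X{\left(x \right)} = 0$ ($X{\left(x \right)} = 5 - 5 = 0$)
$t{\left(u,k \right)} = 2 u \left(-10 + k\right)$
$C{\left(q,G \right)} = 3$ ($C{\left(q,G \right)} = 3 - 0 G q = 3 - 0 = 3 + 0 = 3$)
$C{\left(13,-10 \right)} \left(t{\left(-3 - 4,-6 \right)} + c\right) = 3 \left(2 \left(-3 - 4\right) \left(-10 - 6\right) - 10\right) = 3 \left(2 \left(-3 - 4\right) \left(-16\right) - 10\right) = 3 \left(2 \left(-7\right) \left(-16\right) - 10\right) = 3 \left(224 - 10\right) = 3 \cdot 214 = 642$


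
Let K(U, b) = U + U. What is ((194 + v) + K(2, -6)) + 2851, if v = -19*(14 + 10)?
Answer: 2593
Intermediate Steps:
v = -456 (v = -19*24 = -456)
K(U, b) = 2*U
((194 + v) + K(2, -6)) + 2851 = ((194 - 456) + 2*2) + 2851 = (-262 + 4) + 2851 = -258 + 2851 = 2593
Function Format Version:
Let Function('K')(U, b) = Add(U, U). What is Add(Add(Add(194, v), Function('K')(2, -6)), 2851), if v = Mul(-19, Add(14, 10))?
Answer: 2593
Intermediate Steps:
v = -456 (v = Mul(-19, 24) = -456)
Function('K')(U, b) = Mul(2, U)
Add(Add(Add(194, v), Function('K')(2, -6)), 2851) = Add(Add(Add(194, -456), Mul(2, 2)), 2851) = Add(Add(-262, 4), 2851) = Add(-258, 2851) = 2593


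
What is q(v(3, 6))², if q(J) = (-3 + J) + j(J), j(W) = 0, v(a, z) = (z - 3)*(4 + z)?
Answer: 729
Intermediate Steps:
v(a, z) = (-3 + z)*(4 + z)
q(J) = -3 + J (q(J) = (-3 + J) + 0 = -3 + J)
q(v(3, 6))² = (-3 + (-12 + 6 + 6²))² = (-3 + (-12 + 6 + 36))² = (-3 + 30)² = 27² = 729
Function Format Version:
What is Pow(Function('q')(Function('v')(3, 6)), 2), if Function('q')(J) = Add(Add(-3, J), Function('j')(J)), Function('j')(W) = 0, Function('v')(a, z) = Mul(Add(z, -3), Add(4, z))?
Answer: 729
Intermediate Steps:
Function('v')(a, z) = Mul(Add(-3, z), Add(4, z))
Function('q')(J) = Add(-3, J) (Function('q')(J) = Add(Add(-3, J), 0) = Add(-3, J))
Pow(Function('q')(Function('v')(3, 6)), 2) = Pow(Add(-3, Add(-12, 6, Pow(6, 2))), 2) = Pow(Add(-3, Add(-12, 6, 36)), 2) = Pow(Add(-3, 30), 2) = Pow(27, 2) = 729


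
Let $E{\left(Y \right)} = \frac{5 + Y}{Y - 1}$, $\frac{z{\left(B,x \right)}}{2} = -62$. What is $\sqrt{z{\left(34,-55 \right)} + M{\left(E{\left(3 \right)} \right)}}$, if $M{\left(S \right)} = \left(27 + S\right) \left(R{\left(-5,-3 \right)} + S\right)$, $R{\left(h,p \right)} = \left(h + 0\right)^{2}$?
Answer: $5 \sqrt{31} \approx 27.839$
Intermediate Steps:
$R{\left(h,p \right)} = h^{2}$
$z{\left(B,x \right)} = -124$ ($z{\left(B,x \right)} = 2 \left(-62\right) = -124$)
$E{\left(Y \right)} = \frac{5 + Y}{-1 + Y}$
$M{\left(S \right)} = \left(25 + S\right) \left(27 + S\right)$ ($M{\left(S \right)} = \left(27 + S\right) \left(\left(-5\right)^{2} + S\right) = \left(27 + S\right) \left(25 + S\right) = \left(25 + S\right) \left(27 + S\right)$)
$\sqrt{z{\left(34,-55 \right)} + M{\left(E{\left(3 \right)} \right)}} = \sqrt{-124 + \left(675 + \left(\frac{5 + 3}{-1 + 3}\right)^{2} + 52 \frac{5 + 3}{-1 + 3}\right)} = \sqrt{-124 + \left(675 + \left(\frac{1}{2} \cdot 8\right)^{2} + 52 \cdot \frac{1}{2} \cdot 8\right)} = \sqrt{-124 + \left(675 + 4^{2} + 52 \cdot 4\right)} = \sqrt{-124 + \left(675 + 16 + 208\right)} = \sqrt{-124 + 899} = \sqrt{775} = 5 \sqrt{31}$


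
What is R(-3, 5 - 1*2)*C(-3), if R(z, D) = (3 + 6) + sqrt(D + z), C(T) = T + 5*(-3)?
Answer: -162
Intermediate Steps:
C(T) = -15 + T (C(T) = T - 15 = -15 + T)
R(z, D) = 9 + sqrt(D + z)
R(-3, 5 - 1*2)*C(-3) = (9 + sqrt((5 - 1*2) - 3))*(-15 - 3) = (9 + sqrt((5 - 2) - 3))*(-18) = (9 + sqrt(3 - 3))*(-18) = (9 + sqrt(0))*(-18) = (9 + 0)*(-18) = 9*(-18) = -162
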